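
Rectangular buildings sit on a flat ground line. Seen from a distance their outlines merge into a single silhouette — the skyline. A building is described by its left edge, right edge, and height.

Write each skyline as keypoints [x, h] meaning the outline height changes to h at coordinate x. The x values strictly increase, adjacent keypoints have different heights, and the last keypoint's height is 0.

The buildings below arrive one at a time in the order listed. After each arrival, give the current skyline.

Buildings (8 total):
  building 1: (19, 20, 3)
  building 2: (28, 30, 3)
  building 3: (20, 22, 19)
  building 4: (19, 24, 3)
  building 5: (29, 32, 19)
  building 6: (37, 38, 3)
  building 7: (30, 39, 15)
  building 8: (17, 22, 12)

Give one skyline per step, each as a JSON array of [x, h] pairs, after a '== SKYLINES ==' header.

== SKYLINES ==
[[19,3],[20,0]]
[[19,3],[20,0],[28,3],[30,0]]
[[19,3],[20,19],[22,0],[28,3],[30,0]]
[[19,3],[20,19],[22,3],[24,0],[28,3],[30,0]]
[[19,3],[20,19],[22,3],[24,0],[28,3],[29,19],[32,0]]
[[19,3],[20,19],[22,3],[24,0],[28,3],[29,19],[32,0],[37,3],[38,0]]
[[19,3],[20,19],[22,3],[24,0],[28,3],[29,19],[32,15],[39,0]]
[[17,12],[20,19],[22,3],[24,0],[28,3],[29,19],[32,15],[39,0]]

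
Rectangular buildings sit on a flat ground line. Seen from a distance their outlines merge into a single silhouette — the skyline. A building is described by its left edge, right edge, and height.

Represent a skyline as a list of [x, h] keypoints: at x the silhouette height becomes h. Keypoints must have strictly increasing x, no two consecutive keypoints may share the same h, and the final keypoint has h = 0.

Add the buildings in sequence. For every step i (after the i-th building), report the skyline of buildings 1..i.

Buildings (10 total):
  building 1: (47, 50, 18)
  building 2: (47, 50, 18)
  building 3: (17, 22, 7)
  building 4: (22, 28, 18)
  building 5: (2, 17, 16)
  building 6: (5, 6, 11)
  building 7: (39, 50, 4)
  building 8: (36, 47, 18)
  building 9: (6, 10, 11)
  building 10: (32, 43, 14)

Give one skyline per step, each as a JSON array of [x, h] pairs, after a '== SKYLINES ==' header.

== SKYLINES ==
[[47,18],[50,0]]
[[47,18],[50,0]]
[[17,7],[22,0],[47,18],[50,0]]
[[17,7],[22,18],[28,0],[47,18],[50,0]]
[[2,16],[17,7],[22,18],[28,0],[47,18],[50,0]]
[[2,16],[17,7],[22,18],[28,0],[47,18],[50,0]]
[[2,16],[17,7],[22,18],[28,0],[39,4],[47,18],[50,0]]
[[2,16],[17,7],[22,18],[28,0],[36,18],[50,0]]
[[2,16],[17,7],[22,18],[28,0],[36,18],[50,0]]
[[2,16],[17,7],[22,18],[28,0],[32,14],[36,18],[50,0]]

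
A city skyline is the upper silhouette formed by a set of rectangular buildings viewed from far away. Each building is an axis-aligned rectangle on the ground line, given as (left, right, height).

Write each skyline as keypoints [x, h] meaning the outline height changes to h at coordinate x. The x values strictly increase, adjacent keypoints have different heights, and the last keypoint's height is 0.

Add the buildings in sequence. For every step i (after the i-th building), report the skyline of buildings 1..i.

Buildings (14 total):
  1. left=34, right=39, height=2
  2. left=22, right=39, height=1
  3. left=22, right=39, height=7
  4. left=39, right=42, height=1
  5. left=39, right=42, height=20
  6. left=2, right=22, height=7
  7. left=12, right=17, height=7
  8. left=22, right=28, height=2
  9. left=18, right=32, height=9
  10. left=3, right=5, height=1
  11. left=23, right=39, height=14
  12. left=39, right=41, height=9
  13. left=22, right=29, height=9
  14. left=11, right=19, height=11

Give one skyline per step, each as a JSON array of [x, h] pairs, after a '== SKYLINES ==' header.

== SKYLINES ==
[[34,2],[39,0]]
[[22,1],[34,2],[39,0]]
[[22,7],[39,0]]
[[22,7],[39,1],[42,0]]
[[22,7],[39,20],[42,0]]
[[2,7],[39,20],[42,0]]
[[2,7],[39,20],[42,0]]
[[2,7],[39,20],[42,0]]
[[2,7],[18,9],[32,7],[39,20],[42,0]]
[[2,7],[18,9],[32,7],[39,20],[42,0]]
[[2,7],[18,9],[23,14],[39,20],[42,0]]
[[2,7],[18,9],[23,14],[39,20],[42,0]]
[[2,7],[18,9],[23,14],[39,20],[42,0]]
[[2,7],[11,11],[19,9],[23,14],[39,20],[42,0]]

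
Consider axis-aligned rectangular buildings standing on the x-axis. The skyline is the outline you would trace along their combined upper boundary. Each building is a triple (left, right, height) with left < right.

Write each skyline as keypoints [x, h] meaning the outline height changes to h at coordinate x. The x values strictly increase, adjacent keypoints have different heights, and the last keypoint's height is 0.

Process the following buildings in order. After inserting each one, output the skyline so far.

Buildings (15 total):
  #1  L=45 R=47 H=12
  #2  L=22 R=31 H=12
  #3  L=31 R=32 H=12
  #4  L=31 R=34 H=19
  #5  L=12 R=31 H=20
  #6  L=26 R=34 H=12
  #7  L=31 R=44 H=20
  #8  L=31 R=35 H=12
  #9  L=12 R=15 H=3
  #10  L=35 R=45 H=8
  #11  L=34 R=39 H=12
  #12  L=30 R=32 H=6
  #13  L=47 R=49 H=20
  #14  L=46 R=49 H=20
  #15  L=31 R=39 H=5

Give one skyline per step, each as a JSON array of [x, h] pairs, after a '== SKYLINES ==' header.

== SKYLINES ==
[[45,12],[47,0]]
[[22,12],[31,0],[45,12],[47,0]]
[[22,12],[32,0],[45,12],[47,0]]
[[22,12],[31,19],[34,0],[45,12],[47,0]]
[[12,20],[31,19],[34,0],[45,12],[47,0]]
[[12,20],[31,19],[34,0],[45,12],[47,0]]
[[12,20],[44,0],[45,12],[47,0]]
[[12,20],[44,0],[45,12],[47,0]]
[[12,20],[44,0],[45,12],[47,0]]
[[12,20],[44,8],[45,12],[47,0]]
[[12,20],[44,8],[45,12],[47,0]]
[[12,20],[44,8],[45,12],[47,0]]
[[12,20],[44,8],[45,12],[47,20],[49,0]]
[[12,20],[44,8],[45,12],[46,20],[49,0]]
[[12,20],[44,8],[45,12],[46,20],[49,0]]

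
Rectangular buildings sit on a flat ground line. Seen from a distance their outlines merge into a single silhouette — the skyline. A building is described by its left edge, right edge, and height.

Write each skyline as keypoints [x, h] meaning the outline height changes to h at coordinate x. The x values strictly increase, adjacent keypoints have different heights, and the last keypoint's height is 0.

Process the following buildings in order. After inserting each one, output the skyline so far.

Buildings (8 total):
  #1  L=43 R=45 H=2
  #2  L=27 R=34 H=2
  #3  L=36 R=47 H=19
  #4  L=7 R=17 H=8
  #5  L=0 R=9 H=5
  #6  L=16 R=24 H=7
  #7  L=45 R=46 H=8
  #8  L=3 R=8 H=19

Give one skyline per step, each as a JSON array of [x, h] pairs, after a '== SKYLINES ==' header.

== SKYLINES ==
[[43,2],[45,0]]
[[27,2],[34,0],[43,2],[45,0]]
[[27,2],[34,0],[36,19],[47,0]]
[[7,8],[17,0],[27,2],[34,0],[36,19],[47,0]]
[[0,5],[7,8],[17,0],[27,2],[34,0],[36,19],[47,0]]
[[0,5],[7,8],[17,7],[24,0],[27,2],[34,0],[36,19],[47,0]]
[[0,5],[7,8],[17,7],[24,0],[27,2],[34,0],[36,19],[47,0]]
[[0,5],[3,19],[8,8],[17,7],[24,0],[27,2],[34,0],[36,19],[47,0]]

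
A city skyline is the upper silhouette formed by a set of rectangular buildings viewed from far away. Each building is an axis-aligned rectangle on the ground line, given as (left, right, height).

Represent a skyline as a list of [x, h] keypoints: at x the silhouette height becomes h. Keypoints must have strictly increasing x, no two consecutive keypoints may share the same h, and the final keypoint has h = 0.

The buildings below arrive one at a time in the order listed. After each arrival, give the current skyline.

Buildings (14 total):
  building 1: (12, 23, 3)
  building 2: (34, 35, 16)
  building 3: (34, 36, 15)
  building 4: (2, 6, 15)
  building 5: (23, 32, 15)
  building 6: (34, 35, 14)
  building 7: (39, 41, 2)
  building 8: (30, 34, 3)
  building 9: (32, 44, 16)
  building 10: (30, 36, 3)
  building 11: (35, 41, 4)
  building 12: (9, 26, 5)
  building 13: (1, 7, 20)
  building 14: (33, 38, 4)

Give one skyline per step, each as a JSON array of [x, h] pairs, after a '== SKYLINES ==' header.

== SKYLINES ==
[[12,3],[23,0]]
[[12,3],[23,0],[34,16],[35,0]]
[[12,3],[23,0],[34,16],[35,15],[36,0]]
[[2,15],[6,0],[12,3],[23,0],[34,16],[35,15],[36,0]]
[[2,15],[6,0],[12,3],[23,15],[32,0],[34,16],[35,15],[36,0]]
[[2,15],[6,0],[12,3],[23,15],[32,0],[34,16],[35,15],[36,0]]
[[2,15],[6,0],[12,3],[23,15],[32,0],[34,16],[35,15],[36,0],[39,2],[41,0]]
[[2,15],[6,0],[12,3],[23,15],[32,3],[34,16],[35,15],[36,0],[39,2],[41,0]]
[[2,15],[6,0],[12,3],[23,15],[32,16],[44,0]]
[[2,15],[6,0],[12,3],[23,15],[32,16],[44,0]]
[[2,15],[6,0],[12,3],[23,15],[32,16],[44,0]]
[[2,15],[6,0],[9,5],[23,15],[32,16],[44,0]]
[[1,20],[7,0],[9,5],[23,15],[32,16],[44,0]]
[[1,20],[7,0],[9,5],[23,15],[32,16],[44,0]]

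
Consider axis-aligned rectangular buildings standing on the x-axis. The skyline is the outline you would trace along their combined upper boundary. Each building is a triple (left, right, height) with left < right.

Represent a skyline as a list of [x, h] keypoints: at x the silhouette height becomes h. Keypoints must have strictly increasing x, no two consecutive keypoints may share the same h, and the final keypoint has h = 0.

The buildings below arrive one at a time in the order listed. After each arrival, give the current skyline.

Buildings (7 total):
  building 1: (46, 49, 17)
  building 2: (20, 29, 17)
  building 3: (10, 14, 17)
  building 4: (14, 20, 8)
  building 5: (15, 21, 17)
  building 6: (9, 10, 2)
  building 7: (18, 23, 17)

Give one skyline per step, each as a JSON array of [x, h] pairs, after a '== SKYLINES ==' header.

== SKYLINES ==
[[46,17],[49,0]]
[[20,17],[29,0],[46,17],[49,0]]
[[10,17],[14,0],[20,17],[29,0],[46,17],[49,0]]
[[10,17],[14,8],[20,17],[29,0],[46,17],[49,0]]
[[10,17],[14,8],[15,17],[29,0],[46,17],[49,0]]
[[9,2],[10,17],[14,8],[15,17],[29,0],[46,17],[49,0]]
[[9,2],[10,17],[14,8],[15,17],[29,0],[46,17],[49,0]]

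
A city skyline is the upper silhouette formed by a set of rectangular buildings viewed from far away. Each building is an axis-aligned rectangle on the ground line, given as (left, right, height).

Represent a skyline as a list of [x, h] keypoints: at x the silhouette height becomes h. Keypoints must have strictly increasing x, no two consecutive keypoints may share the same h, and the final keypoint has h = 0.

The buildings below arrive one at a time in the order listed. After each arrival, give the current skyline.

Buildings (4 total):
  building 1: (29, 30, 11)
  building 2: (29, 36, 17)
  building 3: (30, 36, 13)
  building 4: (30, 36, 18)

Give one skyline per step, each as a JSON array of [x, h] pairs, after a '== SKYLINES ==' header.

== SKYLINES ==
[[29,11],[30,0]]
[[29,17],[36,0]]
[[29,17],[36,0]]
[[29,17],[30,18],[36,0]]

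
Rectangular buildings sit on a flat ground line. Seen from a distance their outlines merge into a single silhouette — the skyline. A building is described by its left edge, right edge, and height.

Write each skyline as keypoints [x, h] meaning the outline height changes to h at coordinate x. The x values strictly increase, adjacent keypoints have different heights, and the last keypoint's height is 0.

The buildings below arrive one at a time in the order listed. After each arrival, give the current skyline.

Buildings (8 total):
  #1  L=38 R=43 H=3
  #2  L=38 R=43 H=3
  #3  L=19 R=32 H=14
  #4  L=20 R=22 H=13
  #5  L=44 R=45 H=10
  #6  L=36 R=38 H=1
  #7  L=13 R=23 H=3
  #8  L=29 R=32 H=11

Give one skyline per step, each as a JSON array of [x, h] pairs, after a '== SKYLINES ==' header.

== SKYLINES ==
[[38,3],[43,0]]
[[38,3],[43,0]]
[[19,14],[32,0],[38,3],[43,0]]
[[19,14],[32,0],[38,3],[43,0]]
[[19,14],[32,0],[38,3],[43,0],[44,10],[45,0]]
[[19,14],[32,0],[36,1],[38,3],[43,0],[44,10],[45,0]]
[[13,3],[19,14],[32,0],[36,1],[38,3],[43,0],[44,10],[45,0]]
[[13,3],[19,14],[32,0],[36,1],[38,3],[43,0],[44,10],[45,0]]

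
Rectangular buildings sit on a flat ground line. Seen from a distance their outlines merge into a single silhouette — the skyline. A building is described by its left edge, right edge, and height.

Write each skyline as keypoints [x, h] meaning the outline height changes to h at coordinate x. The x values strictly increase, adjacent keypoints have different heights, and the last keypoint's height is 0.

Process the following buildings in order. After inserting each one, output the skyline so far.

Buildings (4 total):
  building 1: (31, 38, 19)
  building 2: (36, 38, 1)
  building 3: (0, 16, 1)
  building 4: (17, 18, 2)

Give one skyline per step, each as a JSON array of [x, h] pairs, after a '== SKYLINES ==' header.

== SKYLINES ==
[[31,19],[38,0]]
[[31,19],[38,0]]
[[0,1],[16,0],[31,19],[38,0]]
[[0,1],[16,0],[17,2],[18,0],[31,19],[38,0]]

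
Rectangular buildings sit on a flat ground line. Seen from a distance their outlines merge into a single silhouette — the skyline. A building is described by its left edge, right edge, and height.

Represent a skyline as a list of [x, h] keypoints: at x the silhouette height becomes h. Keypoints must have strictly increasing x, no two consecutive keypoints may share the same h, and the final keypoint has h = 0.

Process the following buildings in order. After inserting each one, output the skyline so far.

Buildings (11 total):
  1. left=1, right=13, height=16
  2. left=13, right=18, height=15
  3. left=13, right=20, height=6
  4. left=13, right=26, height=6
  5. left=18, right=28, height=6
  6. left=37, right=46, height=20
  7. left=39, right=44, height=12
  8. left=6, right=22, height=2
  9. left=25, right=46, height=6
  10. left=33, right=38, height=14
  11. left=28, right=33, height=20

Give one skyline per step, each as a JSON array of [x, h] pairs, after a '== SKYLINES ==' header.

== SKYLINES ==
[[1,16],[13,0]]
[[1,16],[13,15],[18,0]]
[[1,16],[13,15],[18,6],[20,0]]
[[1,16],[13,15],[18,6],[26,0]]
[[1,16],[13,15],[18,6],[28,0]]
[[1,16],[13,15],[18,6],[28,0],[37,20],[46,0]]
[[1,16],[13,15],[18,6],[28,0],[37,20],[46,0]]
[[1,16],[13,15],[18,6],[28,0],[37,20],[46,0]]
[[1,16],[13,15],[18,6],[37,20],[46,0]]
[[1,16],[13,15],[18,6],[33,14],[37,20],[46,0]]
[[1,16],[13,15],[18,6],[28,20],[33,14],[37,20],[46,0]]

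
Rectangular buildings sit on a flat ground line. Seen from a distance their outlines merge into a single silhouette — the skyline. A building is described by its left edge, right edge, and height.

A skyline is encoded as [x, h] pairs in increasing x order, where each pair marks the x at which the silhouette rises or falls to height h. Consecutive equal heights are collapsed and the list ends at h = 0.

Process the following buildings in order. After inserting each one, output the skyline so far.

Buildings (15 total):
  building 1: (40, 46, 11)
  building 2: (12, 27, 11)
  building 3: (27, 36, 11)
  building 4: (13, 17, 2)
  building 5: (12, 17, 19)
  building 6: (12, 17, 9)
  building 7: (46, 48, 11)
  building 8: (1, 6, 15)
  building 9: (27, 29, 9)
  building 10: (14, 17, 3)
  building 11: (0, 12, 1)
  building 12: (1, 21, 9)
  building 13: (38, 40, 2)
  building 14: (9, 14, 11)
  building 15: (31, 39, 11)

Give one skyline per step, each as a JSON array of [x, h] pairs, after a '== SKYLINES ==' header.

== SKYLINES ==
[[40,11],[46,0]]
[[12,11],[27,0],[40,11],[46,0]]
[[12,11],[36,0],[40,11],[46,0]]
[[12,11],[36,0],[40,11],[46,0]]
[[12,19],[17,11],[36,0],[40,11],[46,0]]
[[12,19],[17,11],[36,0],[40,11],[46,0]]
[[12,19],[17,11],[36,0],[40,11],[48,0]]
[[1,15],[6,0],[12,19],[17,11],[36,0],[40,11],[48,0]]
[[1,15],[6,0],[12,19],[17,11],[36,0],[40,11],[48,0]]
[[1,15],[6,0],[12,19],[17,11],[36,0],[40,11],[48,0]]
[[0,1],[1,15],[6,1],[12,19],[17,11],[36,0],[40,11],[48,0]]
[[0,1],[1,15],[6,9],[12,19],[17,11],[36,0],[40,11],[48,0]]
[[0,1],[1,15],[6,9],[12,19],[17,11],[36,0],[38,2],[40,11],[48,0]]
[[0,1],[1,15],[6,9],[9,11],[12,19],[17,11],[36,0],[38,2],[40,11],[48,0]]
[[0,1],[1,15],[6,9],[9,11],[12,19],[17,11],[39,2],[40,11],[48,0]]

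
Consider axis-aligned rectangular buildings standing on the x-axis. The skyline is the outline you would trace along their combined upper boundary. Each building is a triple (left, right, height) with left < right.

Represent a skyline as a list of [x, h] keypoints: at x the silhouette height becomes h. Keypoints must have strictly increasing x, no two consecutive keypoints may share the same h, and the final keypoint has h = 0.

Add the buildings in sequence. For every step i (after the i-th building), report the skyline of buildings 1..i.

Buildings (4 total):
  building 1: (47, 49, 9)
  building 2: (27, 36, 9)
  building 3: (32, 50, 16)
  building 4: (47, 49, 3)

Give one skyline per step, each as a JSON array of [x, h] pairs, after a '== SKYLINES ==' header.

== SKYLINES ==
[[47,9],[49,0]]
[[27,9],[36,0],[47,9],[49,0]]
[[27,9],[32,16],[50,0]]
[[27,9],[32,16],[50,0]]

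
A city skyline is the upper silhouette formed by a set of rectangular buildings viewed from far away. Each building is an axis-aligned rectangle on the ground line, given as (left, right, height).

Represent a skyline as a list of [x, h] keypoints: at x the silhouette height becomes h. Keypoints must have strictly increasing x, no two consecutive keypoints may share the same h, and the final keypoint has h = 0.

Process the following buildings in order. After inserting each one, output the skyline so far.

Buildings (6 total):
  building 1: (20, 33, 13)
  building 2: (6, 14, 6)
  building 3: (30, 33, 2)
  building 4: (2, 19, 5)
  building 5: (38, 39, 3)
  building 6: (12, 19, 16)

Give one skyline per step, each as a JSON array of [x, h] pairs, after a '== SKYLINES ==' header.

== SKYLINES ==
[[20,13],[33,0]]
[[6,6],[14,0],[20,13],[33,0]]
[[6,6],[14,0],[20,13],[33,0]]
[[2,5],[6,6],[14,5],[19,0],[20,13],[33,0]]
[[2,5],[6,6],[14,5],[19,0],[20,13],[33,0],[38,3],[39,0]]
[[2,5],[6,6],[12,16],[19,0],[20,13],[33,0],[38,3],[39,0]]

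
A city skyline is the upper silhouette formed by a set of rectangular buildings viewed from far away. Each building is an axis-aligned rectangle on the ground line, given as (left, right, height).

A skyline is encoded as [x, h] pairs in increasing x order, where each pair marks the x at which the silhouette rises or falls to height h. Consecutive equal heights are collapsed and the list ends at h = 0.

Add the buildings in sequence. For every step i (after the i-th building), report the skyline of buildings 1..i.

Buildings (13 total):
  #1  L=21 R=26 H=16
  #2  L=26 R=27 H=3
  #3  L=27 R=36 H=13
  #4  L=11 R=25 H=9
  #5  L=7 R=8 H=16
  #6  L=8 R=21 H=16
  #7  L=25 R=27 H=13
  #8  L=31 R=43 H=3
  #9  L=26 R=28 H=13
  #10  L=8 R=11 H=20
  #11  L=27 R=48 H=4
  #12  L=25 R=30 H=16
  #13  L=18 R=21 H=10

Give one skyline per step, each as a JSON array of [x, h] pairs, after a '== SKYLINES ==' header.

== SKYLINES ==
[[21,16],[26,0]]
[[21,16],[26,3],[27,0]]
[[21,16],[26,3],[27,13],[36,0]]
[[11,9],[21,16],[26,3],[27,13],[36,0]]
[[7,16],[8,0],[11,9],[21,16],[26,3],[27,13],[36,0]]
[[7,16],[26,3],[27,13],[36,0]]
[[7,16],[26,13],[36,0]]
[[7,16],[26,13],[36,3],[43,0]]
[[7,16],[26,13],[36,3],[43,0]]
[[7,16],[8,20],[11,16],[26,13],[36,3],[43,0]]
[[7,16],[8,20],[11,16],[26,13],[36,4],[48,0]]
[[7,16],[8,20],[11,16],[30,13],[36,4],[48,0]]
[[7,16],[8,20],[11,16],[30,13],[36,4],[48,0]]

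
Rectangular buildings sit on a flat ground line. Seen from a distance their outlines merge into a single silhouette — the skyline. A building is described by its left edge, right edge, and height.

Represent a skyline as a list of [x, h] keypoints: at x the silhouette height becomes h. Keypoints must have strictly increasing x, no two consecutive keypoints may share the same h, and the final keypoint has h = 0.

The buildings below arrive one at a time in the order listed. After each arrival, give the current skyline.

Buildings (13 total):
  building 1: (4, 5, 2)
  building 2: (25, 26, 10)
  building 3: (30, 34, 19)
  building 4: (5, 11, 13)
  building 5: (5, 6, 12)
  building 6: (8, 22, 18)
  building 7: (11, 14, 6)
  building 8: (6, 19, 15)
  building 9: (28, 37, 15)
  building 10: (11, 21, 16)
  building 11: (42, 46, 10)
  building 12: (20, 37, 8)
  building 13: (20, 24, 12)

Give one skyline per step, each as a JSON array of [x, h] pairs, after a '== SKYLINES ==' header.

== SKYLINES ==
[[4,2],[5,0]]
[[4,2],[5,0],[25,10],[26,0]]
[[4,2],[5,0],[25,10],[26,0],[30,19],[34,0]]
[[4,2],[5,13],[11,0],[25,10],[26,0],[30,19],[34,0]]
[[4,2],[5,13],[11,0],[25,10],[26,0],[30,19],[34,0]]
[[4,2],[5,13],[8,18],[22,0],[25,10],[26,0],[30,19],[34,0]]
[[4,2],[5,13],[8,18],[22,0],[25,10],[26,0],[30,19],[34,0]]
[[4,2],[5,13],[6,15],[8,18],[22,0],[25,10],[26,0],[30,19],[34,0]]
[[4,2],[5,13],[6,15],[8,18],[22,0],[25,10],[26,0],[28,15],[30,19],[34,15],[37,0]]
[[4,2],[5,13],[6,15],[8,18],[22,0],[25,10],[26,0],[28,15],[30,19],[34,15],[37,0]]
[[4,2],[5,13],[6,15],[8,18],[22,0],[25,10],[26,0],[28,15],[30,19],[34,15],[37,0],[42,10],[46,0]]
[[4,2],[5,13],[6,15],[8,18],[22,8],[25,10],[26,8],[28,15],[30,19],[34,15],[37,0],[42,10],[46,0]]
[[4,2],[5,13],[6,15],[8,18],[22,12],[24,8],[25,10],[26,8],[28,15],[30,19],[34,15],[37,0],[42,10],[46,0]]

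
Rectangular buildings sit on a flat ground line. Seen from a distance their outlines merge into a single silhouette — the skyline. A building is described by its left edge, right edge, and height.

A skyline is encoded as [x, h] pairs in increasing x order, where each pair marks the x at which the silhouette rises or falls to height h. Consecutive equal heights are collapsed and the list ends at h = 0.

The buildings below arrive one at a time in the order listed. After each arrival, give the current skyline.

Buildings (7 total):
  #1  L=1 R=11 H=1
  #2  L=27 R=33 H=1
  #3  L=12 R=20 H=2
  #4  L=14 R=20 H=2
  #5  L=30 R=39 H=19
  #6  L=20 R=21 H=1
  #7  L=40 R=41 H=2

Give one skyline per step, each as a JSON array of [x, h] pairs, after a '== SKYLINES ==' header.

== SKYLINES ==
[[1,1],[11,0]]
[[1,1],[11,0],[27,1],[33,0]]
[[1,1],[11,0],[12,2],[20,0],[27,1],[33,0]]
[[1,1],[11,0],[12,2],[20,0],[27,1],[33,0]]
[[1,1],[11,0],[12,2],[20,0],[27,1],[30,19],[39,0]]
[[1,1],[11,0],[12,2],[20,1],[21,0],[27,1],[30,19],[39,0]]
[[1,1],[11,0],[12,2],[20,1],[21,0],[27,1],[30,19],[39,0],[40,2],[41,0]]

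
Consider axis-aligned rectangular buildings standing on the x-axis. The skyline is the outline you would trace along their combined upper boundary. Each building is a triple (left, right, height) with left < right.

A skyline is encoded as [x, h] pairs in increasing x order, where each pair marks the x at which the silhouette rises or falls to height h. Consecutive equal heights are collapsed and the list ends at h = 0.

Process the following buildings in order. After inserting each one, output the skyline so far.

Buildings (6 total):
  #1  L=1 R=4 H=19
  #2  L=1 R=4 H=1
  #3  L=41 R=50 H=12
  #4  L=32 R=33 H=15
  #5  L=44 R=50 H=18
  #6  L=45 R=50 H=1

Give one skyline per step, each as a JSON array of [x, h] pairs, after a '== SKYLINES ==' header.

== SKYLINES ==
[[1,19],[4,0]]
[[1,19],[4,0]]
[[1,19],[4,0],[41,12],[50,0]]
[[1,19],[4,0],[32,15],[33,0],[41,12],[50,0]]
[[1,19],[4,0],[32,15],[33,0],[41,12],[44,18],[50,0]]
[[1,19],[4,0],[32,15],[33,0],[41,12],[44,18],[50,0]]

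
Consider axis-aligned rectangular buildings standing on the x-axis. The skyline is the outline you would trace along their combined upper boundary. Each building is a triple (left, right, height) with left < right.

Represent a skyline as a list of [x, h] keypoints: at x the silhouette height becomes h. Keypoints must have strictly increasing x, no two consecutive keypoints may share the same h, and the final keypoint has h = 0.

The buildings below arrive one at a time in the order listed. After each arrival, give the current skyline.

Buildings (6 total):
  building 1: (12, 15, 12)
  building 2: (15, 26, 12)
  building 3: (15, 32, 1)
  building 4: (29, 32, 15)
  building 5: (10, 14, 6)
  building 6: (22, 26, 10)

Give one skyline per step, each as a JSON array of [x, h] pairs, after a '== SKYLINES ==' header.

== SKYLINES ==
[[12,12],[15,0]]
[[12,12],[26,0]]
[[12,12],[26,1],[32,0]]
[[12,12],[26,1],[29,15],[32,0]]
[[10,6],[12,12],[26,1],[29,15],[32,0]]
[[10,6],[12,12],[26,1],[29,15],[32,0]]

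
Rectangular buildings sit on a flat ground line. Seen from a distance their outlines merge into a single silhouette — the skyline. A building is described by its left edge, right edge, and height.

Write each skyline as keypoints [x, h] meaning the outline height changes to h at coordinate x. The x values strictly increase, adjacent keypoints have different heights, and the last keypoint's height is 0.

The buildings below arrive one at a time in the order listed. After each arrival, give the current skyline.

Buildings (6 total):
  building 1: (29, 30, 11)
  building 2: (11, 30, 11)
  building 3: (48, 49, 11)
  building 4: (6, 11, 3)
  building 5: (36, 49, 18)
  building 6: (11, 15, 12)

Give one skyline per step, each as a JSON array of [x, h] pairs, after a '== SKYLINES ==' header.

== SKYLINES ==
[[29,11],[30,0]]
[[11,11],[30,0]]
[[11,11],[30,0],[48,11],[49,0]]
[[6,3],[11,11],[30,0],[48,11],[49,0]]
[[6,3],[11,11],[30,0],[36,18],[49,0]]
[[6,3],[11,12],[15,11],[30,0],[36,18],[49,0]]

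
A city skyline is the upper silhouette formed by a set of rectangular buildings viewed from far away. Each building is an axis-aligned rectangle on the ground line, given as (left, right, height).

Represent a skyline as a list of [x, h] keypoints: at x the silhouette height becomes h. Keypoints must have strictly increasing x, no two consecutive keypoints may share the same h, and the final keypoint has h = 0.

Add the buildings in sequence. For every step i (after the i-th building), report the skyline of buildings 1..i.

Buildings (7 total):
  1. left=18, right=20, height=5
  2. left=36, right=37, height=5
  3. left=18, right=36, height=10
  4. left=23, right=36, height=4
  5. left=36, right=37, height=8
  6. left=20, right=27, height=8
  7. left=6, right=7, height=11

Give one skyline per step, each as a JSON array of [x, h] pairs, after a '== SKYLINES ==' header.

== SKYLINES ==
[[18,5],[20,0]]
[[18,5],[20,0],[36,5],[37,0]]
[[18,10],[36,5],[37,0]]
[[18,10],[36,5],[37,0]]
[[18,10],[36,8],[37,0]]
[[18,10],[36,8],[37,0]]
[[6,11],[7,0],[18,10],[36,8],[37,0]]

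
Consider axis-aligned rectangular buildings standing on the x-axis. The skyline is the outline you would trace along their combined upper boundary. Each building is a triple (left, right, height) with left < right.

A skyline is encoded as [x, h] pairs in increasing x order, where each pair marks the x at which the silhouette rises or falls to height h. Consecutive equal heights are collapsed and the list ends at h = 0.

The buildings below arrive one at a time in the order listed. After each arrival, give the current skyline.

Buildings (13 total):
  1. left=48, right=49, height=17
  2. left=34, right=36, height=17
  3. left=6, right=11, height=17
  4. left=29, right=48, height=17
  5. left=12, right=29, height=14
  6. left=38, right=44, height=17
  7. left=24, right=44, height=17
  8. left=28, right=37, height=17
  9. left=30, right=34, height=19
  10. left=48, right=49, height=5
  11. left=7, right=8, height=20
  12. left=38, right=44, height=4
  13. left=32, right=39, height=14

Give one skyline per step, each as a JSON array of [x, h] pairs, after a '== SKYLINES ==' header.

== SKYLINES ==
[[48,17],[49,0]]
[[34,17],[36,0],[48,17],[49,0]]
[[6,17],[11,0],[34,17],[36,0],[48,17],[49,0]]
[[6,17],[11,0],[29,17],[49,0]]
[[6,17],[11,0],[12,14],[29,17],[49,0]]
[[6,17],[11,0],[12,14],[29,17],[49,0]]
[[6,17],[11,0],[12,14],[24,17],[49,0]]
[[6,17],[11,0],[12,14],[24,17],[49,0]]
[[6,17],[11,0],[12,14],[24,17],[30,19],[34,17],[49,0]]
[[6,17],[11,0],[12,14],[24,17],[30,19],[34,17],[49,0]]
[[6,17],[7,20],[8,17],[11,0],[12,14],[24,17],[30,19],[34,17],[49,0]]
[[6,17],[7,20],[8,17],[11,0],[12,14],[24,17],[30,19],[34,17],[49,0]]
[[6,17],[7,20],[8,17],[11,0],[12,14],[24,17],[30,19],[34,17],[49,0]]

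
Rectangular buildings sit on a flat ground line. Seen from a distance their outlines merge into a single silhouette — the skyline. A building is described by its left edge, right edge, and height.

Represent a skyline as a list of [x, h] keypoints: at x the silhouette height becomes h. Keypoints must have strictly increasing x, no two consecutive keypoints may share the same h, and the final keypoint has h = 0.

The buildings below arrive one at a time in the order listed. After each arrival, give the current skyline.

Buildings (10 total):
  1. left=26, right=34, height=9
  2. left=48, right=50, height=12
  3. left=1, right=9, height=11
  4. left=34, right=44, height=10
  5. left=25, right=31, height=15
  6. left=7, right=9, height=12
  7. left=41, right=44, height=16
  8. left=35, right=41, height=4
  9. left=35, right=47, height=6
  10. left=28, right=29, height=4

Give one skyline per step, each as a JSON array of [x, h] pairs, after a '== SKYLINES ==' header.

== SKYLINES ==
[[26,9],[34,0]]
[[26,9],[34,0],[48,12],[50,0]]
[[1,11],[9,0],[26,9],[34,0],[48,12],[50,0]]
[[1,11],[9,0],[26,9],[34,10],[44,0],[48,12],[50,0]]
[[1,11],[9,0],[25,15],[31,9],[34,10],[44,0],[48,12],[50,0]]
[[1,11],[7,12],[9,0],[25,15],[31,9],[34,10],[44,0],[48,12],[50,0]]
[[1,11],[7,12],[9,0],[25,15],[31,9],[34,10],[41,16],[44,0],[48,12],[50,0]]
[[1,11],[7,12],[9,0],[25,15],[31,9],[34,10],[41,16],[44,0],[48,12],[50,0]]
[[1,11],[7,12],[9,0],[25,15],[31,9],[34,10],[41,16],[44,6],[47,0],[48,12],[50,0]]
[[1,11],[7,12],[9,0],[25,15],[31,9],[34,10],[41,16],[44,6],[47,0],[48,12],[50,0]]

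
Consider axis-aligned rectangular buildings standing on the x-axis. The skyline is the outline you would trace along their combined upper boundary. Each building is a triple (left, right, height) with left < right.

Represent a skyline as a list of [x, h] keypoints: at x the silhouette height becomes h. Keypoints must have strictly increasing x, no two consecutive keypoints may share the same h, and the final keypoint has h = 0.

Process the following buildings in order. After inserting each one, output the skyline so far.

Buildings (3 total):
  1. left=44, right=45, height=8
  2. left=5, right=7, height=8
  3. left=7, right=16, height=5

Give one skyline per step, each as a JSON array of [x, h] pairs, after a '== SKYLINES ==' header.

== SKYLINES ==
[[44,8],[45,0]]
[[5,8],[7,0],[44,8],[45,0]]
[[5,8],[7,5],[16,0],[44,8],[45,0]]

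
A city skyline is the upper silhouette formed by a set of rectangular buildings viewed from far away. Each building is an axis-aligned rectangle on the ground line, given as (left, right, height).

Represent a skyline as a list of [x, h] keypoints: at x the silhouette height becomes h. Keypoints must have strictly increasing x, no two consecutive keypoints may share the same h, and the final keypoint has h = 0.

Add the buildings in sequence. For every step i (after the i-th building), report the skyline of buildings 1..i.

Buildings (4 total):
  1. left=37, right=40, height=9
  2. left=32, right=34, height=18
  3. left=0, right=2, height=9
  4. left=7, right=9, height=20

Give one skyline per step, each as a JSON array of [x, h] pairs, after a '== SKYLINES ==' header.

== SKYLINES ==
[[37,9],[40,0]]
[[32,18],[34,0],[37,9],[40,0]]
[[0,9],[2,0],[32,18],[34,0],[37,9],[40,0]]
[[0,9],[2,0],[7,20],[9,0],[32,18],[34,0],[37,9],[40,0]]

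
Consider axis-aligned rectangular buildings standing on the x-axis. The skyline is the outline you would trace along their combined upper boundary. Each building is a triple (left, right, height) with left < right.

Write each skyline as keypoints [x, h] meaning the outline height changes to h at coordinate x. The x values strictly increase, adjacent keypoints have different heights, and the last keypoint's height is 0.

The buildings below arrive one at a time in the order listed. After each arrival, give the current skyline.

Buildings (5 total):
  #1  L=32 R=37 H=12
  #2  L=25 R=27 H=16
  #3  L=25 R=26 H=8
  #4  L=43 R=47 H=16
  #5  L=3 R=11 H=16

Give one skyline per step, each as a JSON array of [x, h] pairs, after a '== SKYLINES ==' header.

== SKYLINES ==
[[32,12],[37,0]]
[[25,16],[27,0],[32,12],[37,0]]
[[25,16],[27,0],[32,12],[37,0]]
[[25,16],[27,0],[32,12],[37,0],[43,16],[47,0]]
[[3,16],[11,0],[25,16],[27,0],[32,12],[37,0],[43,16],[47,0]]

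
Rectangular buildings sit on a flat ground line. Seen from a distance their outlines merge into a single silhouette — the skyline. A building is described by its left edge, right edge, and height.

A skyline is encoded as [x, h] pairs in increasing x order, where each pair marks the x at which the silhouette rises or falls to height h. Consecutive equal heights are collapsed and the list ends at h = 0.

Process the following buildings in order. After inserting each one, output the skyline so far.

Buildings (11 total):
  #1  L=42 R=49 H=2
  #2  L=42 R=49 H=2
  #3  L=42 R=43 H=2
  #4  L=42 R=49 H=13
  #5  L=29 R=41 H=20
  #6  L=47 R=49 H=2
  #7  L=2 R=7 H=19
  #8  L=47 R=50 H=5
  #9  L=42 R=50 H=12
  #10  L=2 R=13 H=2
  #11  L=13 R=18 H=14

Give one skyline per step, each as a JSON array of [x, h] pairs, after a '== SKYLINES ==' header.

== SKYLINES ==
[[42,2],[49,0]]
[[42,2],[49,0]]
[[42,2],[49,0]]
[[42,13],[49,0]]
[[29,20],[41,0],[42,13],[49,0]]
[[29,20],[41,0],[42,13],[49,0]]
[[2,19],[7,0],[29,20],[41,0],[42,13],[49,0]]
[[2,19],[7,0],[29,20],[41,0],[42,13],[49,5],[50,0]]
[[2,19],[7,0],[29,20],[41,0],[42,13],[49,12],[50,0]]
[[2,19],[7,2],[13,0],[29,20],[41,0],[42,13],[49,12],[50,0]]
[[2,19],[7,2],[13,14],[18,0],[29,20],[41,0],[42,13],[49,12],[50,0]]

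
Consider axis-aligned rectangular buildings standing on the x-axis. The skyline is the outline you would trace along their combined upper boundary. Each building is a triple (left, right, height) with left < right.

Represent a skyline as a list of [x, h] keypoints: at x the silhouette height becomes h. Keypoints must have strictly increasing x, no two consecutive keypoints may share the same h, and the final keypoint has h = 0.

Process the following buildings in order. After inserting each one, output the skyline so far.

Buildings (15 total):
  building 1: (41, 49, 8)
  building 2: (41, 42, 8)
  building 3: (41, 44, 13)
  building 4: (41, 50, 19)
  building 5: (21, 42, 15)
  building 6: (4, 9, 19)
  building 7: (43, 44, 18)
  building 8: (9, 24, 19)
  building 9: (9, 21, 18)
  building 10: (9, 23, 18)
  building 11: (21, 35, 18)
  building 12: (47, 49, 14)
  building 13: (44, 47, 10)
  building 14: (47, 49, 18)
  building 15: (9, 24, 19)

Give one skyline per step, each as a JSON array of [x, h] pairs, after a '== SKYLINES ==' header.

== SKYLINES ==
[[41,8],[49,0]]
[[41,8],[49,0]]
[[41,13],[44,8],[49,0]]
[[41,19],[50,0]]
[[21,15],[41,19],[50,0]]
[[4,19],[9,0],[21,15],[41,19],[50,0]]
[[4,19],[9,0],[21,15],[41,19],[50,0]]
[[4,19],[24,15],[41,19],[50,0]]
[[4,19],[24,15],[41,19],[50,0]]
[[4,19],[24,15],[41,19],[50,0]]
[[4,19],[24,18],[35,15],[41,19],[50,0]]
[[4,19],[24,18],[35,15],[41,19],[50,0]]
[[4,19],[24,18],[35,15],[41,19],[50,0]]
[[4,19],[24,18],[35,15],[41,19],[50,0]]
[[4,19],[24,18],[35,15],[41,19],[50,0]]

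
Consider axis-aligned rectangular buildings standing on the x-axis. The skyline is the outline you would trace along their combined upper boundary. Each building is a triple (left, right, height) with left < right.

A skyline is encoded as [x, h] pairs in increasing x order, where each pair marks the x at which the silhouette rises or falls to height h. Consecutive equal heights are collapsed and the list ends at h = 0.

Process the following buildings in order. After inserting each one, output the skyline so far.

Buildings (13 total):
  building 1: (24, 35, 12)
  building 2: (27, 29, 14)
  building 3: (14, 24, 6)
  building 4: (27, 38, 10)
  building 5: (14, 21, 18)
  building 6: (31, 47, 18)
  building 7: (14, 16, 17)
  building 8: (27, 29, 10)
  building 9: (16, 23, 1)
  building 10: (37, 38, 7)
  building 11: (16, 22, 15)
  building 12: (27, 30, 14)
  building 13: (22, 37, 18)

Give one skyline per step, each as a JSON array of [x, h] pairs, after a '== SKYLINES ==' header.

== SKYLINES ==
[[24,12],[35,0]]
[[24,12],[27,14],[29,12],[35,0]]
[[14,6],[24,12],[27,14],[29,12],[35,0]]
[[14,6],[24,12],[27,14],[29,12],[35,10],[38,0]]
[[14,18],[21,6],[24,12],[27,14],[29,12],[35,10],[38,0]]
[[14,18],[21,6],[24,12],[27,14],[29,12],[31,18],[47,0]]
[[14,18],[21,6],[24,12],[27,14],[29,12],[31,18],[47,0]]
[[14,18],[21,6],[24,12],[27,14],[29,12],[31,18],[47,0]]
[[14,18],[21,6],[24,12],[27,14],[29,12],[31,18],[47,0]]
[[14,18],[21,6],[24,12],[27,14],[29,12],[31,18],[47,0]]
[[14,18],[21,15],[22,6],[24,12],[27,14],[29,12],[31,18],[47,0]]
[[14,18],[21,15],[22,6],[24,12],[27,14],[30,12],[31,18],[47,0]]
[[14,18],[21,15],[22,18],[47,0]]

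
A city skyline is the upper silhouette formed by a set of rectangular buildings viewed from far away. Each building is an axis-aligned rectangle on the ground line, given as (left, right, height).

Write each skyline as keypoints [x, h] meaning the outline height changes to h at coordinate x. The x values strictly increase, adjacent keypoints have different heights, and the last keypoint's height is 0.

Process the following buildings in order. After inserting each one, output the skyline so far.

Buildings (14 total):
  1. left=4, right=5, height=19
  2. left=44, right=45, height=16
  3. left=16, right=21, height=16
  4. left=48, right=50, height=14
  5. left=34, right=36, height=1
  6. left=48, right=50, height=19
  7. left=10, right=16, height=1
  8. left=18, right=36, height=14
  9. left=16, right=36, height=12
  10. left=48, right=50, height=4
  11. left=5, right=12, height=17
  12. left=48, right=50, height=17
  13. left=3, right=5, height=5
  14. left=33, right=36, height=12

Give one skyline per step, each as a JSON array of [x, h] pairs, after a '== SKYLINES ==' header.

== SKYLINES ==
[[4,19],[5,0]]
[[4,19],[5,0],[44,16],[45,0]]
[[4,19],[5,0],[16,16],[21,0],[44,16],[45,0]]
[[4,19],[5,0],[16,16],[21,0],[44,16],[45,0],[48,14],[50,0]]
[[4,19],[5,0],[16,16],[21,0],[34,1],[36,0],[44,16],[45,0],[48,14],[50,0]]
[[4,19],[5,0],[16,16],[21,0],[34,1],[36,0],[44,16],[45,0],[48,19],[50,0]]
[[4,19],[5,0],[10,1],[16,16],[21,0],[34,1],[36,0],[44,16],[45,0],[48,19],[50,0]]
[[4,19],[5,0],[10,1],[16,16],[21,14],[36,0],[44,16],[45,0],[48,19],[50,0]]
[[4,19],[5,0],[10,1],[16,16],[21,14],[36,0],[44,16],[45,0],[48,19],[50,0]]
[[4,19],[5,0],[10,1],[16,16],[21,14],[36,0],[44,16],[45,0],[48,19],[50,0]]
[[4,19],[5,17],[12,1],[16,16],[21,14],[36,0],[44,16],[45,0],[48,19],[50,0]]
[[4,19],[5,17],[12,1],[16,16],[21,14],[36,0],[44,16],[45,0],[48,19],[50,0]]
[[3,5],[4,19],[5,17],[12,1],[16,16],[21,14],[36,0],[44,16],[45,0],[48,19],[50,0]]
[[3,5],[4,19],[5,17],[12,1],[16,16],[21,14],[36,0],[44,16],[45,0],[48,19],[50,0]]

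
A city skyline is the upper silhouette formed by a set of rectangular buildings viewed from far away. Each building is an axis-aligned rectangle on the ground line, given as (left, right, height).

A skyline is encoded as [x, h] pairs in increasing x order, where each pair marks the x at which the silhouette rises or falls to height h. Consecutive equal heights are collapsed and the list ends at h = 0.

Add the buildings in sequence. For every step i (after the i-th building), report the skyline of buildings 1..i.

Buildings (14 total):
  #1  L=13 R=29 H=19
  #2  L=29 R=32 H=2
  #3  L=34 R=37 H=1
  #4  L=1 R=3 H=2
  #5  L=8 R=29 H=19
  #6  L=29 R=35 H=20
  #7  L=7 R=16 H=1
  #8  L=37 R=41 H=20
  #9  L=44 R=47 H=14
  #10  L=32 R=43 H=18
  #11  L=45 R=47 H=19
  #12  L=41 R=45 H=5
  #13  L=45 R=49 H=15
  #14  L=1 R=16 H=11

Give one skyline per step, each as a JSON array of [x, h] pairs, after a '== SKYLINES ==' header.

== SKYLINES ==
[[13,19],[29,0]]
[[13,19],[29,2],[32,0]]
[[13,19],[29,2],[32,0],[34,1],[37,0]]
[[1,2],[3,0],[13,19],[29,2],[32,0],[34,1],[37,0]]
[[1,2],[3,0],[8,19],[29,2],[32,0],[34,1],[37,0]]
[[1,2],[3,0],[8,19],[29,20],[35,1],[37,0]]
[[1,2],[3,0],[7,1],[8,19],[29,20],[35,1],[37,0]]
[[1,2],[3,0],[7,1],[8,19],[29,20],[35,1],[37,20],[41,0]]
[[1,2],[3,0],[7,1],[8,19],[29,20],[35,1],[37,20],[41,0],[44,14],[47,0]]
[[1,2],[3,0],[7,1],[8,19],[29,20],[35,18],[37,20],[41,18],[43,0],[44,14],[47,0]]
[[1,2],[3,0],[7,1],[8,19],[29,20],[35,18],[37,20],[41,18],[43,0],[44,14],[45,19],[47,0]]
[[1,2],[3,0],[7,1],[8,19],[29,20],[35,18],[37,20],[41,18],[43,5],[44,14],[45,19],[47,0]]
[[1,2],[3,0],[7,1],[8,19],[29,20],[35,18],[37,20],[41,18],[43,5],[44,14],[45,19],[47,15],[49,0]]
[[1,11],[8,19],[29,20],[35,18],[37,20],[41,18],[43,5],[44,14],[45,19],[47,15],[49,0]]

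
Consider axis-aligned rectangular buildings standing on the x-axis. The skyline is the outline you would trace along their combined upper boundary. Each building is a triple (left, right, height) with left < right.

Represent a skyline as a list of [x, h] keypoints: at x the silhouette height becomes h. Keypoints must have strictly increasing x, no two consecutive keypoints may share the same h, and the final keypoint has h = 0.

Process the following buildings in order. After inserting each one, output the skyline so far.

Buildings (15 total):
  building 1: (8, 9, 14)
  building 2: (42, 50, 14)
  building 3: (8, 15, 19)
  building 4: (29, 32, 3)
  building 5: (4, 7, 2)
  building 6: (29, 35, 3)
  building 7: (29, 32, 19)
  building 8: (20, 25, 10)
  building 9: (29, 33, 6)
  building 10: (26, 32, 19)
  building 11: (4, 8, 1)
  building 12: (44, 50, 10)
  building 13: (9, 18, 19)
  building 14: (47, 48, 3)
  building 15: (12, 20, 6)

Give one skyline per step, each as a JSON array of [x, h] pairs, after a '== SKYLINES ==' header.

== SKYLINES ==
[[8,14],[9,0]]
[[8,14],[9,0],[42,14],[50,0]]
[[8,19],[15,0],[42,14],[50,0]]
[[8,19],[15,0],[29,3],[32,0],[42,14],[50,0]]
[[4,2],[7,0],[8,19],[15,0],[29,3],[32,0],[42,14],[50,0]]
[[4,2],[7,0],[8,19],[15,0],[29,3],[35,0],[42,14],[50,0]]
[[4,2],[7,0],[8,19],[15,0],[29,19],[32,3],[35,0],[42,14],[50,0]]
[[4,2],[7,0],[8,19],[15,0],[20,10],[25,0],[29,19],[32,3],[35,0],[42,14],[50,0]]
[[4,2],[7,0],[8,19],[15,0],[20,10],[25,0],[29,19],[32,6],[33,3],[35,0],[42,14],[50,0]]
[[4,2],[7,0],[8,19],[15,0],[20,10],[25,0],[26,19],[32,6],[33,3],[35,0],[42,14],[50,0]]
[[4,2],[7,1],[8,19],[15,0],[20,10],[25,0],[26,19],[32,6],[33,3],[35,0],[42,14],[50,0]]
[[4,2],[7,1],[8,19],[15,0],[20,10],[25,0],[26,19],[32,6],[33,3],[35,0],[42,14],[50,0]]
[[4,2],[7,1],[8,19],[18,0],[20,10],[25,0],[26,19],[32,6],[33,3],[35,0],[42,14],[50,0]]
[[4,2],[7,1],[8,19],[18,0],[20,10],[25,0],[26,19],[32,6],[33,3],[35,0],[42,14],[50,0]]
[[4,2],[7,1],[8,19],[18,6],[20,10],[25,0],[26,19],[32,6],[33,3],[35,0],[42,14],[50,0]]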